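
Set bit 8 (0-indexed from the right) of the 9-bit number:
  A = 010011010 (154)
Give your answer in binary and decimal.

Mask = 1 << 8 = 100000000
Bit 8 of A is 0, so OR-ing with the mask flips it to 1.
  010011010
| 100000000
-----------
  110011010

Answer: 110011010 (410)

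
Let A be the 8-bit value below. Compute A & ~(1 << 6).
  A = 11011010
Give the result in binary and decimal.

Mask = ~(1 << 6) = 10111111
Bit 6 of A is 1, so AND-ing with the mask clears it to 0.
  11011010
& 10111111
----------
  10011010

Answer: 10011010 (154)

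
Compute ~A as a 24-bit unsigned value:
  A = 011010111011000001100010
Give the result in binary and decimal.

Flip each bit (0->1, 1->0):
  011010111011000001100010
  100101000100111110011101

Answer: 100101000100111110011101 (9719709)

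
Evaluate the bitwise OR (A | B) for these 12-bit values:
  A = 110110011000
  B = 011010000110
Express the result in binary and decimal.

Apply | to each column (1 where either bit is 1):
  110110011000
| 011010000110
--------------
  111110011110

Answer: 111110011110 (3998)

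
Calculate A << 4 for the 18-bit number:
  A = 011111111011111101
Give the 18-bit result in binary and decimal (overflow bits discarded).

Shift left by 4: drop the top 4 bit(s), append 4 zero(s) on the right.
  011111111011111101  ->  discard [0111], keep [11111011111101], append 0000
= 111110111111010000

Answer: 111110111111010000 (258000)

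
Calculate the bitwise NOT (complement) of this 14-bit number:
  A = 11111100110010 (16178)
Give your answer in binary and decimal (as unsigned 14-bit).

Flip each bit (0->1, 1->0):
  11111100110010
  00000011001101

Answer: 00000011001101 (205)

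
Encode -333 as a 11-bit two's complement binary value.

1. Binary of +333:  00101001101
2. Invert bits:     11010110010
3. Add 1:           11010110011

Answer: 11010110011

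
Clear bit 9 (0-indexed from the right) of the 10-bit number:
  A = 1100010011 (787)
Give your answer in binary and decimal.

Mask = ~(1 << 9) = 0111111111
Bit 9 of A is 1, so AND-ing with the mask clears it to 0.
  1100010011
& 0111111111
------------
  0100010011

Answer: 0100010011 (275)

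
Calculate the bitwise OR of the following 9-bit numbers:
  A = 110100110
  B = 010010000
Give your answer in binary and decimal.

Apply | to each column (1 where either bit is 1):
  110100110
| 010010000
-----------
  110110110

Answer: 110110110 (438)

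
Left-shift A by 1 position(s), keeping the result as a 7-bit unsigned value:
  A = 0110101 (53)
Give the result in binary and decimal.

Shift left by 1: drop the top 1 bit(s), append 1 zero(s) on the right.
  0110101  ->  discard [0], keep [110101], append 0
= 1101010

Answer: 1101010 (106)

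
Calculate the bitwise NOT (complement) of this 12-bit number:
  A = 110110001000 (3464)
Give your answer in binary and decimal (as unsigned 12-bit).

Flip each bit (0->1, 1->0):
  110110001000
  001001110111

Answer: 001001110111 (631)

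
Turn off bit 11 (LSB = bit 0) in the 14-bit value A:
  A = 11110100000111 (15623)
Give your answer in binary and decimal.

Mask = ~(1 << 11) = 11011111111111
Bit 11 of A is 1, so AND-ing with the mask clears it to 0.
  11110100000111
& 11011111111111
----------------
  11010100000111

Answer: 11010100000111 (13575)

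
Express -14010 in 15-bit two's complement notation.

1. Binary of +14010:  011011010111010
2. Invert bits:     100100101000101
3. Add 1:           100100101000110

Answer: 100100101000110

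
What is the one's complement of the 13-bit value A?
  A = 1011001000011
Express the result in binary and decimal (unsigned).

Flip each bit (0->1, 1->0):
  1011001000011
  0100110111100

Answer: 0100110111100 (2492)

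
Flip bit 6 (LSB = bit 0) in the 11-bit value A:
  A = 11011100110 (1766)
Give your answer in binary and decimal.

Mask = 1 << 6 = 00001000000
Bit 6 of A is 1; XOR with the mask flips it to 0.
  11011100110
^ 00001000000
-------------
  11010100110

Answer: 11010100110 (1702)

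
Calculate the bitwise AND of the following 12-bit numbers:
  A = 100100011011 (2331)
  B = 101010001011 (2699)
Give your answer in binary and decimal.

Apply & to each column (1 only where both bits are 1):
  100100011011
& 101010001011
--------------
  100000001011

Answer: 100000001011 (2059)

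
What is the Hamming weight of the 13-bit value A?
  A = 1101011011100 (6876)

1101011011100
1-bits at positions (from bit 0 = LSB): 2, 3, 4, 6, 7, 9, 11, 12
Count = 8

Answer: 8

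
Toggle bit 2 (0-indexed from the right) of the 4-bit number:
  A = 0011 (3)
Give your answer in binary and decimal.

Mask = 1 << 2 = 0100
Bit 2 of A is 0; XOR with the mask flips it to 1.
  0011
^ 0100
------
  0111

Answer: 0111 (7)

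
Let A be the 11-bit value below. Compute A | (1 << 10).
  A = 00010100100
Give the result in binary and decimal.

Mask = 1 << 10 = 10000000000
Bit 10 of A is 0, so OR-ing with the mask flips it to 1.
  00010100100
| 10000000000
-------------
  10010100100

Answer: 10010100100 (1188)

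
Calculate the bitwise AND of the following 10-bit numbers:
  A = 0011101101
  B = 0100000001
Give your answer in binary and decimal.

Apply & to each column (1 only where both bits are 1):
  0011101101
& 0100000001
------------
  0000000001

Answer: 0000000001 (1)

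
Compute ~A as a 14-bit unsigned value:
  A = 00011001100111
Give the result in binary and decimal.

Flip each bit (0->1, 1->0):
  00011001100111
  11100110011000

Answer: 11100110011000 (14744)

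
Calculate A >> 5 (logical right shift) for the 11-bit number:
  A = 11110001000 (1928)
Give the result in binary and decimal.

Logical shift right by 5: drop the bottom 5 bit(s), prepend 5 zero(s) on the left.
  11110001000  ->  keep [111100], discard [01000], prepend 00000
= 00000111100

Answer: 00000111100 (60)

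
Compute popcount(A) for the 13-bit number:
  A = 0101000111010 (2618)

0101000111010
1-bits at positions (from bit 0 = LSB): 1, 3, 4, 5, 9, 11
Count = 6

Answer: 6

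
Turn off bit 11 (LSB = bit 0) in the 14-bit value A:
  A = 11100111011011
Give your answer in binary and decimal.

Mask = ~(1 << 11) = 11011111111111
Bit 11 of A is 1, so AND-ing with the mask clears it to 0.
  11100111011011
& 11011111111111
----------------
  11000111011011

Answer: 11000111011011 (12763)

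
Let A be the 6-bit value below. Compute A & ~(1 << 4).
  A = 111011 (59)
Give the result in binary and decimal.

Mask = ~(1 << 4) = 101111
Bit 4 of A is 1, so AND-ing with the mask clears it to 0.
  111011
& 101111
--------
  101011

Answer: 101011 (43)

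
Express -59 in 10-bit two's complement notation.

1. Binary of +59:  0000111011
2. Invert bits:     1111000100
3. Add 1:           1111000101

Answer: 1111000101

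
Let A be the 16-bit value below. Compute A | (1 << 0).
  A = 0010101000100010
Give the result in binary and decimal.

Mask = 1 << 0 = 0000000000000001
Bit 0 of A is 0, so OR-ing with the mask flips it to 1.
  0010101000100010
| 0000000000000001
------------------
  0010101000100011

Answer: 0010101000100011 (10787)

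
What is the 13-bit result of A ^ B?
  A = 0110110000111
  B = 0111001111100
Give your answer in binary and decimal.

Apply ^ to each column (1 where bits differ):
  0110110000111
^ 0111001111100
---------------
  0001111111011

Answer: 0001111111011 (1019)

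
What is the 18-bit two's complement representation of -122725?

1. Binary of +122725:  011101111101100101
2. Invert bits:     100010000010011010
3. Add 1:           100010000010011011

Answer: 100010000010011011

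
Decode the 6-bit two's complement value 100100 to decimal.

MSB is 1, so the value is negative. Find the magnitude:
1. Invert bits:  011011
2. Add 1:        011100  = 28
3. Apply sign:   -28

Answer: -28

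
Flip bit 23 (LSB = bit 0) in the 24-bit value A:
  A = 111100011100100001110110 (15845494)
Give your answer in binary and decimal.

Mask = 1 << 23 = 100000000000000000000000
Bit 23 of A is 1; XOR with the mask flips it to 0.
  111100011100100001110110
^ 100000000000000000000000
--------------------------
  011100011100100001110110

Answer: 011100011100100001110110 (7456886)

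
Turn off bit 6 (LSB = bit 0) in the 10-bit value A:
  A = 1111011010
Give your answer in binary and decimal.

Mask = ~(1 << 6) = 1110111111
Bit 6 of A is 1, so AND-ing with the mask clears it to 0.
  1111011010
& 1110111111
------------
  1110011010

Answer: 1110011010 (922)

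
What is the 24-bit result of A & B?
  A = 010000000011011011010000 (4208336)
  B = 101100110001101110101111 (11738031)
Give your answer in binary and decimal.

Apply & to each column (1 only where both bits are 1):
  010000000011011011010000
& 101100110001101110101111
--------------------------
  000000000001001010000000

Answer: 000000000001001010000000 (4736)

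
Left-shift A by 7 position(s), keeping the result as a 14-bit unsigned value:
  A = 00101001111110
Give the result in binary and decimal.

Shift left by 7: drop the top 7 bit(s), append 7 zero(s) on the right.
  00101001111110  ->  discard [0010100], keep [1111110], append 0000000
= 11111100000000

Answer: 11111100000000 (16128)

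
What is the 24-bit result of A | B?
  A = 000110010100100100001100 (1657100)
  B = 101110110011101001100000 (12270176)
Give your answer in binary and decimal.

Apply | to each column (1 where either bit is 1):
  000110010100100100001100
| 101110110011101001100000
--------------------------
  101110110111101101101100

Answer: 101110110111101101101100 (12286828)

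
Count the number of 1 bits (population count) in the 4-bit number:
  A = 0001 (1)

0001
1-bits at positions (from bit 0 = LSB): 0
Count = 1

Answer: 1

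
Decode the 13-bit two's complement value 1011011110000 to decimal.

MSB is 1, so the value is negative. Find the magnitude:
1. Invert bits:  0100100001111
2. Add 1:        0100100010000  = 2320
3. Apply sign:   -2320

Answer: -2320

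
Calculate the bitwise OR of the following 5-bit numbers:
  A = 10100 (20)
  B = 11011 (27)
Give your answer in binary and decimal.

Apply | to each column (1 where either bit is 1):
  10100
| 11011
-------
  11111

Answer: 11111 (31)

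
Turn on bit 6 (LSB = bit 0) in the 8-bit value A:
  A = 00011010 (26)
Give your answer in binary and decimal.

Mask = 1 << 6 = 01000000
Bit 6 of A is 0, so OR-ing with the mask flips it to 1.
  00011010
| 01000000
----------
  01011010

Answer: 01011010 (90)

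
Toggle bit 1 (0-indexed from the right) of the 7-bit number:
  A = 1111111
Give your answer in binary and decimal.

Mask = 1 << 1 = 0000010
Bit 1 of A is 1; XOR with the mask flips it to 0.
  1111111
^ 0000010
---------
  1111101

Answer: 1111101 (125)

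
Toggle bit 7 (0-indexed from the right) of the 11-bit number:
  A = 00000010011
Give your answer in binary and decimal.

Mask = 1 << 7 = 00010000000
Bit 7 of A is 0; XOR with the mask flips it to 1.
  00000010011
^ 00010000000
-------------
  00010010011

Answer: 00010010011 (147)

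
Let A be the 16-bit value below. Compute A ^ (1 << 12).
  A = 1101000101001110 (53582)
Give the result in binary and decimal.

Mask = 1 << 12 = 0001000000000000
Bit 12 of A is 1; XOR with the mask flips it to 0.
  1101000101001110
^ 0001000000000000
------------------
  1100000101001110

Answer: 1100000101001110 (49486)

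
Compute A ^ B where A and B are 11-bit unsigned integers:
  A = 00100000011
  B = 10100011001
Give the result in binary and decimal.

Apply ^ to each column (1 where bits differ):
  00100000011
^ 10100011001
-------------
  10000011010

Answer: 10000011010 (1050)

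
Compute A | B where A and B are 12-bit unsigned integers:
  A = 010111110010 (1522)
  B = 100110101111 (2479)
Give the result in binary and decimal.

Apply | to each column (1 where either bit is 1):
  010111110010
| 100110101111
--------------
  110111111111

Answer: 110111111111 (3583)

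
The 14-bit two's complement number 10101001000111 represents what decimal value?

MSB is 1, so the value is negative. Find the magnitude:
1. Invert bits:  01010110111000
2. Add 1:        01010110111001  = 5561
3. Apply sign:   -5561

Answer: -5561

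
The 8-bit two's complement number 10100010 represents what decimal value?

MSB is 1, so the value is negative. Find the magnitude:
1. Invert bits:  01011101
2. Add 1:        01011110  = 94
3. Apply sign:   -94

Answer: -94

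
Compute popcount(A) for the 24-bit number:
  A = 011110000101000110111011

011110000101000110111011
1-bits at positions (from bit 0 = LSB): 0, 1, 3, 4, 5, 7, 8, 12, 14, 19, 20, 21, 22
Count = 13

Answer: 13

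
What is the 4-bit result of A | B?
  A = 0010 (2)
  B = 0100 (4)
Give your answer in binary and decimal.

Apply | to each column (1 where either bit is 1):
  0010
| 0100
------
  0110

Answer: 0110 (6)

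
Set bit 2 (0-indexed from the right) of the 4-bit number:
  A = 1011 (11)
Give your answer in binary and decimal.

Mask = 1 << 2 = 0100
Bit 2 of A is 0, so OR-ing with the mask flips it to 1.
  1011
| 0100
------
  1111

Answer: 1111 (15)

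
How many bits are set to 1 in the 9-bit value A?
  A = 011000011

011000011
1-bits at positions (from bit 0 = LSB): 0, 1, 6, 7
Count = 4

Answer: 4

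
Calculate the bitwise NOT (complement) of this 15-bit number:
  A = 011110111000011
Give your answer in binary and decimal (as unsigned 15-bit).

Flip each bit (0->1, 1->0):
  011110111000011
  100001000111100

Answer: 100001000111100 (16956)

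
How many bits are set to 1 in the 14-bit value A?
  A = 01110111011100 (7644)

01110111011100
1-bits at positions (from bit 0 = LSB): 2, 3, 4, 6, 7, 8, 10, 11, 12
Count = 9

Answer: 9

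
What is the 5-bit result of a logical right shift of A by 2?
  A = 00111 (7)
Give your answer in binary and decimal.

Logical shift right by 2: drop the bottom 2 bit(s), prepend 2 zero(s) on the left.
  00111  ->  keep [001], discard [11], prepend 00
= 00001

Answer: 00001 (1)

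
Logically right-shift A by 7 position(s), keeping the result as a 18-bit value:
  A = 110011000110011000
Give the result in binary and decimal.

Logical shift right by 7: drop the bottom 7 bit(s), prepend 7 zero(s) on the left.
  110011000110011000  ->  keep [11001100011], discard [0011000], prepend 0000000
= 000000011001100011

Answer: 000000011001100011 (1635)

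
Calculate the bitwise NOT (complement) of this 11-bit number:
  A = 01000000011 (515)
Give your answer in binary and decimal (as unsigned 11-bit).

Flip each bit (0->1, 1->0):
  01000000011
  10111111100

Answer: 10111111100 (1532)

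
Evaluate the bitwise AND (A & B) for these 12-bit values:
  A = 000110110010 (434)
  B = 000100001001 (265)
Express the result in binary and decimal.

Apply & to each column (1 only where both bits are 1):
  000110110010
& 000100001001
--------------
  000100000000

Answer: 000100000000 (256)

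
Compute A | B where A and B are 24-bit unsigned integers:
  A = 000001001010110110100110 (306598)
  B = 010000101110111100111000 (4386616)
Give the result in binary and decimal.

Apply | to each column (1 where either bit is 1):
  000001001010110110100110
| 010000101110111100111000
--------------------------
  010001101110111110111110

Answer: 010001101110111110111110 (4648894)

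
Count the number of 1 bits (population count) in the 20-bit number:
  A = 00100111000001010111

00100111000001010111
1-bits at positions (from bit 0 = LSB): 0, 1, 2, 4, 6, 12, 13, 14, 17
Count = 9

Answer: 9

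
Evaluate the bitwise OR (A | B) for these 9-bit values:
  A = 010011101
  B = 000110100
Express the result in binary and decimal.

Apply | to each column (1 where either bit is 1):
  010011101
| 000110100
-----------
  010111101

Answer: 010111101 (189)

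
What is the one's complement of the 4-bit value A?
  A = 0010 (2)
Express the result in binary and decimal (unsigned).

Flip each bit (0->1, 1->0):
  0010
  1101

Answer: 1101 (13)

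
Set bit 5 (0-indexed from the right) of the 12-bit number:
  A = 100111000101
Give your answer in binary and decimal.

Mask = 1 << 5 = 000000100000
Bit 5 of A is 0, so OR-ing with the mask flips it to 1.
  100111000101
| 000000100000
--------------
  100111100101

Answer: 100111100101 (2533)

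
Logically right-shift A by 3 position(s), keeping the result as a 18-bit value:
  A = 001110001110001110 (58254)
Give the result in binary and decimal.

Logical shift right by 3: drop the bottom 3 bit(s), prepend 3 zero(s) on the left.
  001110001110001110  ->  keep [001110001110001], discard [110], prepend 000
= 000001110001110001

Answer: 000001110001110001 (7281)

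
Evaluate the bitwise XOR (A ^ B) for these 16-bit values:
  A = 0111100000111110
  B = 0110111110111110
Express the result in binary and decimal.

Apply ^ to each column (1 where bits differ):
  0111100000111110
^ 0110111110111110
------------------
  0001011110000000

Answer: 0001011110000000 (6016)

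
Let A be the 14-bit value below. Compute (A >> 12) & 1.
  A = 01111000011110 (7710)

Bit 12 is the 13th from the right.
  01111000011110
   ^
That bit is 1.

Answer: 1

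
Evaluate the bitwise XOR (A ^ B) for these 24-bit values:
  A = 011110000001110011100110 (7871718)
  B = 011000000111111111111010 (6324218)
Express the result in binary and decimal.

Apply ^ to each column (1 where bits differ):
  011110000001110011100110
^ 011000000111111111111010
--------------------------
  000110000110001100011100

Answer: 000110000110001100011100 (1598236)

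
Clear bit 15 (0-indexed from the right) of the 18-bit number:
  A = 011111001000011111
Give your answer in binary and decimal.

Mask = ~(1 << 15) = 110111111111111111
Bit 15 of A is 1, so AND-ing with the mask clears it to 0.
  011111001000011111
& 110111111111111111
--------------------
  010111001000011111

Answer: 010111001000011111 (94751)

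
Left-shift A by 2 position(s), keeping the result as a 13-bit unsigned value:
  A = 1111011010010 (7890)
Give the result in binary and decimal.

Shift left by 2: drop the top 2 bit(s), append 2 zero(s) on the right.
  1111011010010  ->  discard [11], keep [11011010010], append 00
= 1101101001000

Answer: 1101101001000 (6984)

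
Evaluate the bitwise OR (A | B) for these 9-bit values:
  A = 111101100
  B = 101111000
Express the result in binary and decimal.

Apply | to each column (1 where either bit is 1):
  111101100
| 101111000
-----------
  111111100

Answer: 111111100 (508)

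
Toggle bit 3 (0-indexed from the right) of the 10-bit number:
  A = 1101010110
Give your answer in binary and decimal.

Mask = 1 << 3 = 0000001000
Bit 3 of A is 0; XOR with the mask flips it to 1.
  1101010110
^ 0000001000
------------
  1101011110

Answer: 1101011110 (862)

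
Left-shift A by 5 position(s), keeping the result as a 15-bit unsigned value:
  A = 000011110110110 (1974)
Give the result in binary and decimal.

Shift left by 5: drop the top 5 bit(s), append 5 zero(s) on the right.
  000011110110110  ->  discard [00001], keep [1110110110], append 00000
= 111011011000000

Answer: 111011011000000 (30400)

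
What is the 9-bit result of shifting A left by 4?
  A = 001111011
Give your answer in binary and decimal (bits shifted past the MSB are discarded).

Shift left by 4: drop the top 4 bit(s), append 4 zero(s) on the right.
  001111011  ->  discard [0011], keep [11011], append 0000
= 110110000

Answer: 110110000 (432)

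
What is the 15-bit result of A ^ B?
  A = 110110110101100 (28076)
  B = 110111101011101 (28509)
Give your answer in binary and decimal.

Apply ^ to each column (1 where bits differ):
  110110110101100
^ 110111101011101
-----------------
  000001011110001

Answer: 000001011110001 (753)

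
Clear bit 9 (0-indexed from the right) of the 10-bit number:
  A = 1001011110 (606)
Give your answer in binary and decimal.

Mask = ~(1 << 9) = 0111111111
Bit 9 of A is 1, so AND-ing with the mask clears it to 0.
  1001011110
& 0111111111
------------
  0001011110

Answer: 0001011110 (94)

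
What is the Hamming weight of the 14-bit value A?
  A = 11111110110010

11111110110010
1-bits at positions (from bit 0 = LSB): 1, 4, 5, 7, 8, 9, 10, 11, 12, 13
Count = 10

Answer: 10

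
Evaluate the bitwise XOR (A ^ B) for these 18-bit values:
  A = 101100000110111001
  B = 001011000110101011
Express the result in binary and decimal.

Apply ^ to each column (1 where bits differ):
  101100000110111001
^ 001011000110101011
--------------------
  100111000000010010

Answer: 100111000000010010 (159762)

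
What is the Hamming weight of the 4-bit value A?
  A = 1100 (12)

1100
1-bits at positions (from bit 0 = LSB): 2, 3
Count = 2

Answer: 2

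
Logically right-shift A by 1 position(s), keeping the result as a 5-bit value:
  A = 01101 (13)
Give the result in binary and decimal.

Logical shift right by 1: drop the bottom 1 bit(s), prepend 1 zero(s) on the left.
  01101  ->  keep [0110], discard [1], prepend 0
= 00110

Answer: 00110 (6)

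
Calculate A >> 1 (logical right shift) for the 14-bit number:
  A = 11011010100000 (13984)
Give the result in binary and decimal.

Logical shift right by 1: drop the bottom 1 bit(s), prepend 1 zero(s) on the left.
  11011010100000  ->  keep [1101101010000], discard [0], prepend 0
= 01101101010000

Answer: 01101101010000 (6992)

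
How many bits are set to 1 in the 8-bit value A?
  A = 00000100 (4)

00000100
1-bits at positions (from bit 0 = LSB): 2
Count = 1

Answer: 1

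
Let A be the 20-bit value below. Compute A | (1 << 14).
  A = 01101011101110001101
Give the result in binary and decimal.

Mask = 1 << 14 = 00000100000000000000
Bit 14 of A is 0, so OR-ing with the mask flips it to 1.
  01101011101110001101
| 00000100000000000000
----------------------
  01101111101110001101

Answer: 01101111101110001101 (457613)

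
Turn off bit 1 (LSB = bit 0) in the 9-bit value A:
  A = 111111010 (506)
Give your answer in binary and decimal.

Mask = ~(1 << 1) = 111111101
Bit 1 of A is 1, so AND-ing with the mask clears it to 0.
  111111010
& 111111101
-----------
  111111000

Answer: 111111000 (504)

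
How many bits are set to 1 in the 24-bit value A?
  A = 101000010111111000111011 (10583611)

101000010111111000111011
1-bits at positions (from bit 0 = LSB): 0, 1, 3, 4, 5, 9, 10, 11, 12, 13, 14, 16, 21, 23
Count = 14

Answer: 14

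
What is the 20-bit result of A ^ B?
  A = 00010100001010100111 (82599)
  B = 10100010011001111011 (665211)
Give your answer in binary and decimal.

Apply ^ to each column (1 where bits differ):
  00010100001010100111
^ 10100010011001111011
----------------------
  10110110010011011100

Answer: 10110110010011011100 (746716)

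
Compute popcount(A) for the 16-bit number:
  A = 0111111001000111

0111111001000111
1-bits at positions (from bit 0 = LSB): 0, 1, 2, 6, 9, 10, 11, 12, 13, 14
Count = 10

Answer: 10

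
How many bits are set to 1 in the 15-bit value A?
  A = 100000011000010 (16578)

100000011000010
1-bits at positions (from bit 0 = LSB): 1, 6, 7, 14
Count = 4

Answer: 4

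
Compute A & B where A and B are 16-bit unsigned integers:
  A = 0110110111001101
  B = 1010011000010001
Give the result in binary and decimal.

Apply & to each column (1 only where both bits are 1):
  0110110111001101
& 1010011000010001
------------------
  0010010000000001

Answer: 0010010000000001 (9217)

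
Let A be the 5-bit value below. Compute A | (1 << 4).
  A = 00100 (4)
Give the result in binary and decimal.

Mask = 1 << 4 = 10000
Bit 4 of A is 0, so OR-ing with the mask flips it to 1.
  00100
| 10000
-------
  10100

Answer: 10100 (20)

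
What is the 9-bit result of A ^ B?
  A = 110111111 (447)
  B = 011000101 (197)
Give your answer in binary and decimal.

Apply ^ to each column (1 where bits differ):
  110111111
^ 011000101
-----------
  101111010

Answer: 101111010 (378)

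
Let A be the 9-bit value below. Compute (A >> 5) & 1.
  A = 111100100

Bit 5 is the 6th from the right.
  111100100
     ^
That bit is 1.

Answer: 1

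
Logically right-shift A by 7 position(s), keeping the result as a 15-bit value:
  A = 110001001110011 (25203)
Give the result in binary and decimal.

Logical shift right by 7: drop the bottom 7 bit(s), prepend 7 zero(s) on the left.
  110001001110011  ->  keep [11000100], discard [1110011], prepend 0000000
= 000000011000100

Answer: 000000011000100 (196)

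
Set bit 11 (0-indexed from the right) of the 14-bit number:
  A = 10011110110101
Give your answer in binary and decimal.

Mask = 1 << 11 = 00100000000000
Bit 11 of A is 0, so OR-ing with the mask flips it to 1.
  10011110110101
| 00100000000000
----------------
  10111110110101

Answer: 10111110110101 (12213)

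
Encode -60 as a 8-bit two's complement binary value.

1. Binary of +60:  00111100
2. Invert bits:     11000011
3. Add 1:           11000100

Answer: 11000100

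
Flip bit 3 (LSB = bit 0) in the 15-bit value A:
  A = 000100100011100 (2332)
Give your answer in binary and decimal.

Mask = 1 << 3 = 000000000001000
Bit 3 of A is 1; XOR with the mask flips it to 0.
  000100100011100
^ 000000000001000
-----------------
  000100100010100

Answer: 000100100010100 (2324)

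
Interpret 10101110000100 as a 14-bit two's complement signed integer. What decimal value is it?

MSB is 1, so the value is negative. Find the magnitude:
1. Invert bits:  01010001111011
2. Add 1:        01010001111100  = 5244
3. Apply sign:   -5244

Answer: -5244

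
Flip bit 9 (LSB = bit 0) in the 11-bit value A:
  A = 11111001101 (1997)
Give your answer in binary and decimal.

Mask = 1 << 9 = 01000000000
Bit 9 of A is 1; XOR with the mask flips it to 0.
  11111001101
^ 01000000000
-------------
  10111001101

Answer: 10111001101 (1485)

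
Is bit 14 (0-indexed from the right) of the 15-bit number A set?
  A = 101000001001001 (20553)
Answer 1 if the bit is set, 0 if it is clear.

Bit 14 is the 15th from the right.
  101000001001001
  ^
That bit is 1.

Answer: 1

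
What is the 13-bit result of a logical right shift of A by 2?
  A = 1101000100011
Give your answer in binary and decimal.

Logical shift right by 2: drop the bottom 2 bit(s), prepend 2 zero(s) on the left.
  1101000100011  ->  keep [11010001000], discard [11], prepend 00
= 0011010001000

Answer: 0011010001000 (1672)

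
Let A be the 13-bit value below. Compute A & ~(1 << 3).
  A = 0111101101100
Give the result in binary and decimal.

Mask = ~(1 << 3) = 1111111110111
Bit 3 of A is 1, so AND-ing with the mask clears it to 0.
  0111101101100
& 1111111110111
---------------
  0111101100100

Answer: 0111101100100 (3940)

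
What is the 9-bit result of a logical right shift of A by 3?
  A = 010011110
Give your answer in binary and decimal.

Logical shift right by 3: drop the bottom 3 bit(s), prepend 3 zero(s) on the left.
  010011110  ->  keep [010011], discard [110], prepend 000
= 000010011

Answer: 000010011 (19)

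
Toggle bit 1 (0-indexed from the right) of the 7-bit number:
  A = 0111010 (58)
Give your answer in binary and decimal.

Mask = 1 << 1 = 0000010
Bit 1 of A is 1; XOR with the mask flips it to 0.
  0111010
^ 0000010
---------
  0111000

Answer: 0111000 (56)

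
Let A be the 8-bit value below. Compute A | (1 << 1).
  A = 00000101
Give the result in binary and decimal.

Mask = 1 << 1 = 00000010
Bit 1 of A is 0, so OR-ing with the mask flips it to 1.
  00000101
| 00000010
----------
  00000111

Answer: 00000111 (7)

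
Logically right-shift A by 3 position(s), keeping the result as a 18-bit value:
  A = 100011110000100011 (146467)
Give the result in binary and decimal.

Logical shift right by 3: drop the bottom 3 bit(s), prepend 3 zero(s) on the left.
  100011110000100011  ->  keep [100011110000100], discard [011], prepend 000
= 000100011110000100

Answer: 000100011110000100 (18308)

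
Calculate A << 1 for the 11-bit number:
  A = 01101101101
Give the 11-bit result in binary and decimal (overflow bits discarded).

Shift left by 1: drop the top 1 bit(s), append 1 zero(s) on the right.
  01101101101  ->  discard [0], keep [1101101101], append 0
= 11011011010

Answer: 11011011010 (1754)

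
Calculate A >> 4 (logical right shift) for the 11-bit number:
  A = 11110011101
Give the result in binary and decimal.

Logical shift right by 4: drop the bottom 4 bit(s), prepend 4 zero(s) on the left.
  11110011101  ->  keep [1111001], discard [1101], prepend 0000
= 00001111001

Answer: 00001111001 (121)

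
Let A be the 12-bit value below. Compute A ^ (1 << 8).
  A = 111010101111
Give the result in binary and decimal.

Mask = 1 << 8 = 000100000000
Bit 8 of A is 0; XOR with the mask flips it to 1.
  111010101111
^ 000100000000
--------------
  111110101111

Answer: 111110101111 (4015)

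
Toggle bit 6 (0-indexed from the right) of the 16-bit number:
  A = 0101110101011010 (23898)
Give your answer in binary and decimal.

Mask = 1 << 6 = 0000000001000000
Bit 6 of A is 1; XOR with the mask flips it to 0.
  0101110101011010
^ 0000000001000000
------------------
  0101110100011010

Answer: 0101110100011010 (23834)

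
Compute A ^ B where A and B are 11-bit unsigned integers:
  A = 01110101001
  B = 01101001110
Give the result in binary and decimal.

Apply ^ to each column (1 where bits differ):
  01110101001
^ 01101001110
-------------
  00011100111

Answer: 00011100111 (231)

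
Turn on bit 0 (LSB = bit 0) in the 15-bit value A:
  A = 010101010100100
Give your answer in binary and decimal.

Mask = 1 << 0 = 000000000000001
Bit 0 of A is 0, so OR-ing with the mask flips it to 1.
  010101010100100
| 000000000000001
-----------------
  010101010100101

Answer: 010101010100101 (10917)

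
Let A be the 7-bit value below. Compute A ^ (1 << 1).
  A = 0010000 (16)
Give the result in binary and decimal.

Mask = 1 << 1 = 0000010
Bit 1 of A is 0; XOR with the mask flips it to 1.
  0010000
^ 0000010
---------
  0010010

Answer: 0010010 (18)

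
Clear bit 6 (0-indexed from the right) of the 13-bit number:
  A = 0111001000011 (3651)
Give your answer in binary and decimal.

Mask = ~(1 << 6) = 1111110111111
Bit 6 of A is 1, so AND-ing with the mask clears it to 0.
  0111001000011
& 1111110111111
---------------
  0111000000011

Answer: 0111000000011 (3587)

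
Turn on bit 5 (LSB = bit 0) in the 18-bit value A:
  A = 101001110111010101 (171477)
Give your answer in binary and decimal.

Mask = 1 << 5 = 000000000000100000
Bit 5 of A is 0, so OR-ing with the mask flips it to 1.
  101001110111010101
| 000000000000100000
--------------------
  101001110111110101

Answer: 101001110111110101 (171509)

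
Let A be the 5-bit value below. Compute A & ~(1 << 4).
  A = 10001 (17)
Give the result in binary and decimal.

Mask = ~(1 << 4) = 01111
Bit 4 of A is 1, so AND-ing with the mask clears it to 0.
  10001
& 01111
-------
  00001

Answer: 00001 (1)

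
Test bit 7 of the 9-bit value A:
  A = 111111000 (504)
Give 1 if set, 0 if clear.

Bit 7 is the 8th from the right.
  111111000
   ^
That bit is 1.

Answer: 1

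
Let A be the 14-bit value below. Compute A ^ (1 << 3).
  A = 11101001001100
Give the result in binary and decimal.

Mask = 1 << 3 = 00000000001000
Bit 3 of A is 1; XOR with the mask flips it to 0.
  11101001001100
^ 00000000001000
----------------
  11101001000100

Answer: 11101001000100 (14916)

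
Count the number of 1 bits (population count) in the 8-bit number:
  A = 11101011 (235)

11101011
1-bits at positions (from bit 0 = LSB): 0, 1, 3, 5, 6, 7
Count = 6

Answer: 6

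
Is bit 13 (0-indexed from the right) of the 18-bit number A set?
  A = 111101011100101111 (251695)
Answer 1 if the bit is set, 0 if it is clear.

Bit 13 is the 14th from the right.
  111101011100101111
      ^
That bit is 0.

Answer: 0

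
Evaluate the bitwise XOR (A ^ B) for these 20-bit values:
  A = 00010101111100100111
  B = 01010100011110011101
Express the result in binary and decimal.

Apply ^ to each column (1 where bits differ):
  00010101111100100111
^ 01010100011110011101
----------------------
  01000001100010111010

Answer: 01000001100010111010 (268474)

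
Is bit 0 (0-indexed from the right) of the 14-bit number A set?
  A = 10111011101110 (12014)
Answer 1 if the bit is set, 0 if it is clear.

Bit 0 is the 1st from the right.
  10111011101110
               ^
That bit is 0.

Answer: 0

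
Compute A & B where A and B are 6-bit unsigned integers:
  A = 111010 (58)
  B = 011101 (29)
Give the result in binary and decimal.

Apply & to each column (1 only where both bits are 1):
  111010
& 011101
--------
  011000

Answer: 011000 (24)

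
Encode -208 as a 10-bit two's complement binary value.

1. Binary of +208:  0011010000
2. Invert bits:     1100101111
3. Add 1:           1100110000

Answer: 1100110000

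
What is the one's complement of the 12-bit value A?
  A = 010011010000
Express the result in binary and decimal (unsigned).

Flip each bit (0->1, 1->0):
  010011010000
  101100101111

Answer: 101100101111 (2863)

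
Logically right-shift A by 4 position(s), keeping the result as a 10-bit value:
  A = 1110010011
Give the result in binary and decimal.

Logical shift right by 4: drop the bottom 4 bit(s), prepend 4 zero(s) on the left.
  1110010011  ->  keep [111001], discard [0011], prepend 0000
= 0000111001

Answer: 0000111001 (57)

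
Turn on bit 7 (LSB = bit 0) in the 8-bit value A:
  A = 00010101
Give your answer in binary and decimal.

Mask = 1 << 7 = 10000000
Bit 7 of A is 0, so OR-ing with the mask flips it to 1.
  00010101
| 10000000
----------
  10010101

Answer: 10010101 (149)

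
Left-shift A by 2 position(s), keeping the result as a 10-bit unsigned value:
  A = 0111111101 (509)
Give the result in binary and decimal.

Shift left by 2: drop the top 2 bit(s), append 2 zero(s) on the right.
  0111111101  ->  discard [01], keep [11111101], append 00
= 1111110100

Answer: 1111110100 (1012)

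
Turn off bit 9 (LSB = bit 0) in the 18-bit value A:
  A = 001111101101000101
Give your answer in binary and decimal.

Mask = ~(1 << 9) = 111111110111111111
Bit 9 of A is 1, so AND-ing with the mask clears it to 0.
  001111101101000101
& 111111110111111111
--------------------
  001111100101000101

Answer: 001111100101000101 (63813)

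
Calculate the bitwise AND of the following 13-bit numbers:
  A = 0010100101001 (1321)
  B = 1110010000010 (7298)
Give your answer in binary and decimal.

Apply & to each column (1 only where both bits are 1):
  0010100101001
& 1110010000010
---------------
  0010000000000

Answer: 0010000000000 (1024)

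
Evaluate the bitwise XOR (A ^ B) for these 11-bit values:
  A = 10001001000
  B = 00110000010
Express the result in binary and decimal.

Apply ^ to each column (1 where bits differ):
  10001001000
^ 00110000010
-------------
  10111001010

Answer: 10111001010 (1482)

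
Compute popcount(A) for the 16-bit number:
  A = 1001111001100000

1001111001100000
1-bits at positions (from bit 0 = LSB): 5, 6, 9, 10, 11, 12, 15
Count = 7

Answer: 7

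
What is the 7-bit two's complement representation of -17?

1. Binary of +17:  0010001
2. Invert bits:     1101110
3. Add 1:           1101111

Answer: 1101111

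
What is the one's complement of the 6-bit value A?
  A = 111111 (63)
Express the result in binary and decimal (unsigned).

Flip each bit (0->1, 1->0):
  111111
  000000

Answer: 000000 (0)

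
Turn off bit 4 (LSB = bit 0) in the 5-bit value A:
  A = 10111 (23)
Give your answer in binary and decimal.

Mask = ~(1 << 4) = 01111
Bit 4 of A is 1, so AND-ing with the mask clears it to 0.
  10111
& 01111
-------
  00111

Answer: 00111 (7)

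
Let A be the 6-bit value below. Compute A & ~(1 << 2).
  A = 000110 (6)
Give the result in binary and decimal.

Mask = ~(1 << 2) = 111011
Bit 2 of A is 1, so AND-ing with the mask clears it to 0.
  000110
& 111011
--------
  000010

Answer: 000010 (2)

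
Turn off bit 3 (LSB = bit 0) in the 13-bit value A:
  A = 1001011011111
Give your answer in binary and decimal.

Mask = ~(1 << 3) = 1111111110111
Bit 3 of A is 1, so AND-ing with the mask clears it to 0.
  1001011011111
& 1111111110111
---------------
  1001011010111

Answer: 1001011010111 (4823)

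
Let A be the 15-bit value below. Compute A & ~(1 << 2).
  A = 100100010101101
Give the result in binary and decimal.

Mask = ~(1 << 2) = 111111111111011
Bit 2 of A is 1, so AND-ing with the mask clears it to 0.
  100100010101101
& 111111111111011
-----------------
  100100010101001

Answer: 100100010101001 (18601)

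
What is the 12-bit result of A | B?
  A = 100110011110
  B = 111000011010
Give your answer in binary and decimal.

Apply | to each column (1 where either bit is 1):
  100110011110
| 111000011010
--------------
  111110011110

Answer: 111110011110 (3998)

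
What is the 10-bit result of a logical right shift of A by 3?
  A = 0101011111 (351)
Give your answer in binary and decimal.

Logical shift right by 3: drop the bottom 3 bit(s), prepend 3 zero(s) on the left.
  0101011111  ->  keep [0101011], discard [111], prepend 000
= 0000101011

Answer: 0000101011 (43)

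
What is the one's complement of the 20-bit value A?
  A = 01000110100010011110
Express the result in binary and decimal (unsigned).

Flip each bit (0->1, 1->0):
  01000110100010011110
  10111001011101100001

Answer: 10111001011101100001 (759649)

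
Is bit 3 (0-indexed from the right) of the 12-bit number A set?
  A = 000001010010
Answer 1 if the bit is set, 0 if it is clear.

Bit 3 is the 4th from the right.
  000001010010
          ^
That bit is 0.

Answer: 0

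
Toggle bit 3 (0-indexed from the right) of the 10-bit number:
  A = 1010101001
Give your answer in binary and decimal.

Mask = 1 << 3 = 0000001000
Bit 3 of A is 1; XOR with the mask flips it to 0.
  1010101001
^ 0000001000
------------
  1010100001

Answer: 1010100001 (673)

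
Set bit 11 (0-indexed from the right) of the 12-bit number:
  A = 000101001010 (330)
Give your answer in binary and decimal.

Mask = 1 << 11 = 100000000000
Bit 11 of A is 0, so OR-ing with the mask flips it to 1.
  000101001010
| 100000000000
--------------
  100101001010

Answer: 100101001010 (2378)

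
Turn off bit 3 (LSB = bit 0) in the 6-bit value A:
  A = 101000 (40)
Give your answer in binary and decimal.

Mask = ~(1 << 3) = 110111
Bit 3 of A is 1, so AND-ing with the mask clears it to 0.
  101000
& 110111
--------
  100000

Answer: 100000 (32)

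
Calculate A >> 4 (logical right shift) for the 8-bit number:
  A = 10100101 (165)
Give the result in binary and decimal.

Logical shift right by 4: drop the bottom 4 bit(s), prepend 4 zero(s) on the left.
  10100101  ->  keep [1010], discard [0101], prepend 0000
= 00001010

Answer: 00001010 (10)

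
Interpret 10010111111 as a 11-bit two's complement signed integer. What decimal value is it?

MSB is 1, so the value is negative. Find the magnitude:
1. Invert bits:  01101000000
2. Add 1:        01101000001  = 833
3. Apply sign:   -833

Answer: -833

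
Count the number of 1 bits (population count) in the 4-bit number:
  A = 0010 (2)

0010
1-bits at positions (from bit 0 = LSB): 1
Count = 1

Answer: 1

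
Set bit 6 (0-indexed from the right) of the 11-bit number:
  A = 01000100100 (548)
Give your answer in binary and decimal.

Mask = 1 << 6 = 00001000000
Bit 6 of A is 0, so OR-ing with the mask flips it to 1.
  01000100100
| 00001000000
-------------
  01001100100

Answer: 01001100100 (612)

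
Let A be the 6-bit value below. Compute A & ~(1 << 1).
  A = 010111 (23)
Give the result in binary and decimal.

Mask = ~(1 << 1) = 111101
Bit 1 of A is 1, so AND-ing with the mask clears it to 0.
  010111
& 111101
--------
  010101

Answer: 010101 (21)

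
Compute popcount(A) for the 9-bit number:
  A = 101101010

101101010
1-bits at positions (from bit 0 = LSB): 1, 3, 5, 6, 8
Count = 5

Answer: 5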